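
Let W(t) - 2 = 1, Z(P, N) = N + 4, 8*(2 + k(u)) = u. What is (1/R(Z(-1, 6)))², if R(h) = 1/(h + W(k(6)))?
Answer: 169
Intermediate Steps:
k(u) = -2 + u/8
Z(P, N) = 4 + N
W(t) = 3 (W(t) = 2 + 1 = 3)
R(h) = 1/(3 + h) (R(h) = 1/(h + 3) = 1/(3 + h))
(1/R(Z(-1, 6)))² = (1/(1/(3 + (4 + 6))))² = (1/(1/(3 + 10)))² = (1/(1/13))² = 13² = 169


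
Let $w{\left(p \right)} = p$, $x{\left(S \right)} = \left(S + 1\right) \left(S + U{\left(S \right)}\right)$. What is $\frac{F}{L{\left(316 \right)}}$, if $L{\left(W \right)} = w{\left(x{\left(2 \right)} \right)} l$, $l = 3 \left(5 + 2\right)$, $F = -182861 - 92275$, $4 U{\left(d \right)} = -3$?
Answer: $- \frac{366848}{105} \approx -3493.8$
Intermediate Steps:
$U{\left(d \right)} = - \frac{3}{4}$ ($U{\left(d \right)} = \frac{1}{4} \left(-3\right) = - \frac{3}{4}$)
$F = -275136$
$x{\left(S \right)} = \left(1 + S\right) \left(- \frac{3}{4} + S\right)$ ($x{\left(S \right)} = \left(S + 1\right) \left(S - \frac{3}{4}\right) = \left(1 + S\right) \left(- \frac{3}{4} + S\right)$)
$l = 21$ ($l = 3 \cdot 7 = 21$)
$L{\left(W \right)} = \frac{315}{4}$ ($L{\left(W \right)} = \left(- \frac{3}{4} + 2^{2} + \frac{1}{4} \cdot 2\right) 21 = \left(- \frac{3}{4} + 4 + \frac{1}{2}\right) 21 = \frac{15}{4} \cdot 21 = \frac{315}{4}$)
$\frac{F}{L{\left(316 \right)}} = - \frac{275136}{\frac{315}{4}} = \left(-275136\right) \frac{4}{315} = - \frac{366848}{105}$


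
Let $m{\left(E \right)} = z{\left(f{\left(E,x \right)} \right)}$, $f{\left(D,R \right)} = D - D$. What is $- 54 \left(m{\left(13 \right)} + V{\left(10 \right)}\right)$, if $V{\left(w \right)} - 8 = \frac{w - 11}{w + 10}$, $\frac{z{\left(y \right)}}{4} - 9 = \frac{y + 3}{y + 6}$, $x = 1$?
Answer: $- \frac{24813}{10} \approx -2481.3$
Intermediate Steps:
$f{\left(D,R \right)} = 0$
$z{\left(y \right)} = 36 + \frac{4 \left(3 + y\right)}{6 + y}$ ($z{\left(y \right)} = 36 + 4 \frac{y + 3}{y + 6} = 36 + 4 \frac{3 + y}{6 + y} = 36 + \frac{4 \left(3 + y\right)}{6 + y}$)
$m{\left(E \right)} = 38$ ($m{\left(E \right)} = \frac{4 \left(57 + 10 \cdot 0\right)}{6 + 0} = \frac{4 \left(57 + 0\right)}{6} = 4 \cdot \frac{1}{6} \cdot 57 = 38$)
$V{\left(w \right)} = 8 + \frac{-11 + w}{10 + w}$ ($V{\left(w \right)} = 8 + \frac{w - 11}{w + 10} = 8 + \frac{-11 + w}{10 + w}$)
$- 54 \left(m{\left(13 \right)} + V{\left(10 \right)}\right) = - 54 \left(38 + \frac{3 \left(23 + 3 \cdot 10\right)}{10 + 10}\right) = - 54 \left(38 + \frac{3 \left(23 + 30\right)}{20}\right) = - 54 \left(38 + 3 \cdot \frac{1}{20} \cdot 53\right) = - 54 \left(38 + \frac{159}{20}\right) = \left(-54\right) \frac{919}{20} = - \frac{24813}{10}$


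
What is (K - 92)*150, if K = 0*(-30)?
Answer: -13800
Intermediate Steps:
K = 0
(K - 92)*150 = (0 - 92)*150 = -92*150 = -13800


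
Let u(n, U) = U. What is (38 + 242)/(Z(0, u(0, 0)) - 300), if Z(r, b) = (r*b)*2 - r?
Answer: -14/15 ≈ -0.93333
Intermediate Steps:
Z(r, b) = -r + 2*b*r (Z(r, b) = (b*r)*2 - r = 2*b*r - r = -r + 2*b*r)
(38 + 242)/(Z(0, u(0, 0)) - 300) = (38 + 242)/(0*(-1 + 2*0) - 300) = 280/(0*(-1 + 0) - 300) = 280/(0*(-1) - 300) = 280/(0 - 300) = 280/(-300) = 280*(-1/300) = -14/15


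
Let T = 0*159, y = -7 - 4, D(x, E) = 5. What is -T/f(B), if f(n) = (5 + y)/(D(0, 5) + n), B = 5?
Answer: 0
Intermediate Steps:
y = -11
T = 0
f(n) = -6/(5 + n) (f(n) = (5 - 11)/(5 + n) = -6/(5 + n))
-T/f(B) = -0/((-6/(5 + 5))) = -0/((-6/10)) = -0/((-6*⅒)) = -0/(-⅗) = -0*(-5)/3 = -1*0 = 0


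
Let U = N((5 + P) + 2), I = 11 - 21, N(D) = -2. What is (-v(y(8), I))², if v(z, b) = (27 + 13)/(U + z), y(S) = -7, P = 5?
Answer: 1600/81 ≈ 19.753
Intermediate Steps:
I = -10
U = -2
v(z, b) = 40/(-2 + z) (v(z, b) = (27 + 13)/(-2 + z) = 40/(-2 + z))
(-v(y(8), I))² = (-40/(-2 - 7))² = (-40/(-9))² = (-40*(-1)/9)² = (-1*(-40/9))² = (40/9)² = 1600/81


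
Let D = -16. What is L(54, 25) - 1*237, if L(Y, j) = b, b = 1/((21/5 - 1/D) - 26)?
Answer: -412223/1739 ≈ -237.05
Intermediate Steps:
b = -80/1739 (b = 1/((21/5 - 1/(-16)) - 26) = 1/((21*(⅕) - 1*(-1/16)) - 26) = 1/((21/5 + 1/16) - 26) = 1/(341/80 - 26) = 1/(-1739/80) = -80/1739 ≈ -0.046003)
L(Y, j) = -80/1739
L(54, 25) - 1*237 = -80/1739 - 1*237 = -80/1739 - 237 = -412223/1739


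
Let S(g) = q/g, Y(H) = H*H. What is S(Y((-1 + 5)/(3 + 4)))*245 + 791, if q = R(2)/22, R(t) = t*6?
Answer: 105623/88 ≈ 1200.3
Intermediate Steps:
R(t) = 6*t
q = 6/11 (q = (6*2)/22 = 12*(1/22) = 6/11 ≈ 0.54545)
Y(H) = H²
S(g) = 6/(11*g)
S(Y((-1 + 5)/(3 + 4)))*245 + 791 = (6/(11*(((-1 + 5)/(3 + 4))²)))*245 + 791 = (6/(11*((4/7)²)))*245 + 791 = (6/(11*(16/49)))*245 + 791 = ((6/11)*(49/16))*245 + 791 = (147/88)*245 + 791 = 36015/88 + 791 = 105623/88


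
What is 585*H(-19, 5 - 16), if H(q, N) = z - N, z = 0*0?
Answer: 6435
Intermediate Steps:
z = 0
H(q, N) = -N (H(q, N) = 0 - N = -N)
585*H(-19, 5 - 16) = 585*(-(5 - 16)) = 585*(-1*(-11)) = 585*11 = 6435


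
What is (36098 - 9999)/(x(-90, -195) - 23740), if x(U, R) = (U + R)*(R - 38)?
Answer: 26099/42665 ≈ 0.61172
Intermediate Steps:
x(U, R) = (-38 + R)*(R + U) (x(U, R) = (R + U)*(-38 + R) = (-38 + R)*(R + U))
(36098 - 9999)/(x(-90, -195) - 23740) = (36098 - 9999)/(((-195)² - 38*(-195) - 38*(-90) - 195*(-90)) - 23740) = 26099/((38025 + 7410 + 3420 + 17550) - 23740) = 26099/(66405 - 23740) = 26099/42665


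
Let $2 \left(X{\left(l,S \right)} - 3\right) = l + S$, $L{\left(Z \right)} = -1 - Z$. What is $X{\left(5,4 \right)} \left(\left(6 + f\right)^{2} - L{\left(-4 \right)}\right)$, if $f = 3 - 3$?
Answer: $\frac{495}{2} \approx 247.5$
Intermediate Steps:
$f = 0$ ($f = 3 - 3 = 0$)
$X{\left(l,S \right)} = 3 + \frac{S}{2} + \frac{l}{2}$ ($X{\left(l,S \right)} = 3 + \frac{l + S}{2} = 3 + \frac{S + l}{2} = 3 + \left(\frac{S}{2} + \frac{l}{2}\right) = 3 + \frac{S}{2} + \frac{l}{2}$)
$X{\left(5,4 \right)} \left(\left(6 + f\right)^{2} - L{\left(-4 \right)}\right) = \left(3 + \frac{1}{2} \cdot 4 + \frac{1}{2} \cdot 5\right) \left(\left(6 + 0\right)^{2} - \left(-1 - -4\right)\right) = \left(3 + 2 + \frac{5}{2}\right) \left(6^{2} - \left(-1 + 4\right)\right) = \frac{15 \left(36 - 3\right)}{2} = \frac{15}{2} \cdot 33 = \frac{495}{2}$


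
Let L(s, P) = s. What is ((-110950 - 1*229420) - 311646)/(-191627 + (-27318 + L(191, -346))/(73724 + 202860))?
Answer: 180337193344/53000989295 ≈ 3.4025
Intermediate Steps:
((-110950 - 1*229420) - 311646)/(-191627 + (-27318 + L(191, -346))/(73724 + 202860)) = ((-110950 - 1*229420) - 311646)/(-191627 + (-27318 + 191)/(73724 + 202860)) = ((-110950 - 229420) - 311646)/(-191627 - 27127/276584) = (-340370 - 311646)/(-191627 - 27127*1/276584) = -652016/(-191627 - 27127/276584) = -652016/(-53000989295/276584) = -652016*(-276584/53000989295) = 180337193344/53000989295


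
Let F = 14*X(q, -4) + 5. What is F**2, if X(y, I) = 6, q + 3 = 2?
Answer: 7921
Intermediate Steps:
q = -1 (q = -3 + 2 = -1)
F = 89 (F = 14*6 + 5 = 84 + 5 = 89)
F**2 = 89**2 = 7921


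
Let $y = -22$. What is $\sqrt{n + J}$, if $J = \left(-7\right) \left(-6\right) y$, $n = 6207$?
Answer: $3 \sqrt{587} \approx 72.684$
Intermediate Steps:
$J = -924$ ($J = \left(-7\right) \left(-6\right) \left(-22\right) = 42 \left(-22\right) = -924$)
$\sqrt{n + J} = \sqrt{6207 - 924} = \sqrt{5283} = 3 \sqrt{587}$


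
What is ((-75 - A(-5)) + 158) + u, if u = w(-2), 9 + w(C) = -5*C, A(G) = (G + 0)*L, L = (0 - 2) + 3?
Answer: 89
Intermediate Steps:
L = 1 (L = -2 + 3 = 1)
A(G) = G (A(G) = (G + 0)*1 = G*1 = G)
w(C) = -9 - 5*C
u = 1 (u = -9 - 5*(-2) = -9 + 10 = 1)
((-75 - A(-5)) + 158) + u = ((-75 - 1*(-5)) + 158) + 1 = ((-75 + 5) + 158) + 1 = (-70 + 158) + 1 = 88 + 1 = 89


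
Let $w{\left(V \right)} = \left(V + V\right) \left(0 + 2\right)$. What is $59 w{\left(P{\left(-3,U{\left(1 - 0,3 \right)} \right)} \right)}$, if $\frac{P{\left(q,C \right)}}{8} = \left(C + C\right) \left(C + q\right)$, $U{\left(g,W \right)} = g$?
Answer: $-7552$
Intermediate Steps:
$P{\left(q,C \right)} = 16 C \left(C + q\right)$ ($P{\left(q,C \right)} = 8 \left(C + C\right) \left(C + q\right) = 8 \cdot 2 C \left(C + q\right) = 16 C \left(C + q\right)$)
$w{\left(V \right)} = 4 V$ ($w{\left(V \right)} = 2 V 2 = 4 V$)
$59 w{\left(P{\left(-3,U{\left(1 - 0,3 \right)} \right)} \right)} = 59 \cdot 4 \cdot 16 \left(1 - 0\right) \left(\left(1 - 0\right) - 3\right) = 59 \cdot 4 \cdot 16 \left(1 + 0\right) \left(\left(1 + 0\right) - 3\right) = 59 \cdot 4 \cdot 16 \cdot 1 \left(1 - 3\right) = 59 \cdot 4 \cdot 16 \cdot 1 \left(-2\right) = 59 \cdot 4 \left(-32\right) = 59 \left(-128\right) = -7552$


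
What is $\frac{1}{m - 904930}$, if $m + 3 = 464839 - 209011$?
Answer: $- \frac{1}{649105} \approx -1.5406 \cdot 10^{-6}$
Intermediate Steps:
$m = 255825$ ($m = -3 + \left(464839 - 209011\right) = -3 + 255828 = 255825$)
$\frac{1}{m - 904930} = \frac{1}{255825 - 904930} = \frac{1}{-649105} = - \frac{1}{649105}$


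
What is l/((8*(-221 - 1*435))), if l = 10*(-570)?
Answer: 1425/1312 ≈ 1.0861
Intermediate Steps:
l = -5700
l/((8*(-221 - 1*435))) = -5700*1/(8*(-221 - 1*435)) = -5700*1/(8*(-221 - 435)) = -5700/(8*(-656)) = -5700/(-5248) = -5700*(-1/5248) = 1425/1312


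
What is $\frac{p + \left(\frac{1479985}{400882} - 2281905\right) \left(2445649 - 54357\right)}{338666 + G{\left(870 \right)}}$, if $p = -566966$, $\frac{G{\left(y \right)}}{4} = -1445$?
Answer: $- \frac{546872491786806178}{33362001363} \approx -1.6392 \cdot 10^{7}$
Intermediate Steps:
$G{\left(y \right)} = -5780$ ($G{\left(y \right)} = 4 \left(-1445\right) = -5780$)
$\frac{p + \left(\frac{1479985}{400882} - 2281905\right) \left(2445649 - 54357\right)}{338666 + G{\left(870 \right)}} = \frac{-566966 + \left(\frac{1479985}{400882} - 2281905\right) \left(2445649 - 54357\right)}{338666 - 5780} = \frac{-566966 + \left(1479985 \cdot \frac{1}{400882} - 2281905\right) 2391292}{332886} = \left(-566966 + \left(\frac{1479985}{400882} - 2281905\right) 2391292\right) \frac{1}{332886} = \left(-566966 - \frac{1093744869930380350}{200441}\right) \frac{1}{332886} = \left(- \frac{1093744983573612356}{200441}\right) \frac{1}{332886} = - \frac{546872491786806178}{33362001363}$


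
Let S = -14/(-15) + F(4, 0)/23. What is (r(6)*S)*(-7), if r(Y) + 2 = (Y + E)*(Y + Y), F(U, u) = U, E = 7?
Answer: -411796/345 ≈ -1193.6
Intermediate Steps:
r(Y) = -2 + 2*Y*(7 + Y) (r(Y) = -2 + (Y + 7)*(Y + Y) = -2 + (7 + Y)*(2*Y) = -2 + 2*Y*(7 + Y))
S = 382/345 (S = -14/(-15) + 4/23 = -14*(-1/15) + 4*(1/23) = 14/15 + 4/23 = 382/345 ≈ 1.1072)
(r(6)*S)*(-7) = ((-2 + 2*6² + 14*6)*(382/345))*(-7) = ((-2 + 2*36 + 84)*(382/345))*(-7) = ((-2 + 72 + 84)*(382/345))*(-7) = (154*(382/345))*(-7) = (58828/345)*(-7) = -411796/345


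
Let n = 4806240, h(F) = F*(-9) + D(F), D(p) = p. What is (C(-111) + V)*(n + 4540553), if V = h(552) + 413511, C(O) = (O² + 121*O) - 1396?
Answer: 3800303219077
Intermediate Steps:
h(F) = -8*F (h(F) = F*(-9) + F = -9*F + F = -8*F)
C(O) = -1396 + O² + 121*O
V = 409095 (V = -8*552 + 413511 = -4416 + 413511 = 409095)
(C(-111) + V)*(n + 4540553) = ((-1396 + (-111)² + 121*(-111)) + 409095)*(4806240 + 4540553) = ((-1396 + 12321 - 13431) + 409095)*9346793 = (-2506 + 409095)*9346793 = 406589*9346793 = 3800303219077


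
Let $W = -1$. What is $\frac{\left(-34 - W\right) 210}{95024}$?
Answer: $- \frac{3465}{47512} \approx -0.072929$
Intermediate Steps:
$\frac{\left(-34 - W\right) 210}{95024} = \frac{\left(-34 - -1\right) 210}{95024} = \left(-34 + 1\right) 210 \cdot \frac{1}{95024} = \left(-33\right) 210 \cdot \frac{1}{95024} = \left(-6930\right) \frac{1}{95024} = - \frac{3465}{47512}$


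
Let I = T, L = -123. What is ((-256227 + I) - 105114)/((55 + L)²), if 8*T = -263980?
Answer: -788677/9248 ≈ -85.281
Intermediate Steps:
T = -65995/2 (T = (⅛)*(-263980) = -65995/2 ≈ -32998.)
I = -65995/2 ≈ -32998.
((-256227 + I) - 105114)/((55 + L)²) = ((-256227 - 65995/2) - 105114)/((55 - 123)²) = (-578449/2 - 105114)/((-68)²) = -788677/2/4624 = -788677/2*1/4624 = -788677/9248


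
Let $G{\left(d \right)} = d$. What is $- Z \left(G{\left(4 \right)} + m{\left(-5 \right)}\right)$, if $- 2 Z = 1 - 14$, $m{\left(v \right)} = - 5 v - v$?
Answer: $-221$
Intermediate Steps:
$m{\left(v \right)} = - 6 v$
$Z = \frac{13}{2}$ ($Z = - \frac{1 - 14}{2} = \left(- \frac{1}{2}\right) \left(-13\right) = \frac{13}{2} \approx 6.5$)
$- Z \left(G{\left(4 \right)} + m{\left(-5 \right)}\right) = - \frac{13 \left(4 - -30\right)}{2} = - \frac{13 \left(4 + 30\right)}{2} = - \frac{13 \cdot 34}{2} = \left(-1\right) 221 = -221$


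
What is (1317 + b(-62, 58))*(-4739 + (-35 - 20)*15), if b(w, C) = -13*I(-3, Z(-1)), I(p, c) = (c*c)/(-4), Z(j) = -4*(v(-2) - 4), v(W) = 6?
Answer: -8485100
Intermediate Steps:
Z(j) = -8 (Z(j) = -4*(6 - 4) = -4*2 = -8)
I(p, c) = -c²/4 (I(p, c) = c²*(-¼) = -c²/4)
b(w, C) = 208 (b(w, C) = -(-13)*(-8)²/4 = -(-13)*64/4 = -13*(-16) = 208)
(1317 + b(-62, 58))*(-4739 + (-35 - 20)*15) = (1317 + 208)*(-4739 + (-35 - 20)*15) = 1525*(-4739 - 55*15) = 1525*(-4739 - 825) = 1525*(-5564) = -8485100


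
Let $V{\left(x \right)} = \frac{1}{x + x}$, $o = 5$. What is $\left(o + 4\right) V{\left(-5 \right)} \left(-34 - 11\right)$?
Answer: $\frac{81}{2} \approx 40.5$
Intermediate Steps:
$V{\left(x \right)} = \frac{1}{2 x}$
$\left(o + 4\right) V{\left(-5 \right)} \left(-34 - 11\right) = \left(5 + 4\right) \frac{1}{2 \left(-5\right)} \left(-34 - 11\right) = 9 \cdot \frac{1}{2} \left(- \frac{1}{5}\right) \left(-45\right) = 9 \left(- \frac{1}{10}\right) \left(-45\right) = \left(- \frac{9}{10}\right) \left(-45\right) = \frac{81}{2}$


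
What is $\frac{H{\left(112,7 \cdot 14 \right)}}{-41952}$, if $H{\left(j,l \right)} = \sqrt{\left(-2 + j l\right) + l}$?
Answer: $- \frac{\sqrt{173}}{5244} \approx -0.0025082$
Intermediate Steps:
$H{\left(j,l \right)} = \sqrt{-2 + l + j l}$
$\frac{H{\left(112,7 \cdot 14 \right)}}{-41952} = \frac{\sqrt{-2 + 7 \cdot 14 + 112 \cdot 7 \cdot 14}}{-41952} = \sqrt{-2 + 98 + 112 \cdot 98} \left(- \frac{1}{41952}\right) = \sqrt{-2 + 98 + 10976} \left(- \frac{1}{41952}\right) = \sqrt{11072} \left(- \frac{1}{41952}\right) = 8 \sqrt{173} \left(- \frac{1}{41952}\right) = - \frac{\sqrt{173}}{5244}$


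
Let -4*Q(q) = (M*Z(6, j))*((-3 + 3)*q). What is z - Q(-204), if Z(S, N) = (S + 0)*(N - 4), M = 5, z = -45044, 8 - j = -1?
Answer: -45044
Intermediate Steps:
j = 9 (j = 8 - 1*(-1) = 8 + 1 = 9)
Z(S, N) = S*(-4 + N)
Q(q) = 0 (Q(q) = -5*(6*(-4 + 9))*(-3 + 3)*q/4 = -5*(6*5)*0*q/4 = -5*30*0/4 = -75*0/2 = -¼*0 = 0)
z - Q(-204) = -45044 - 1*0 = -45044 + 0 = -45044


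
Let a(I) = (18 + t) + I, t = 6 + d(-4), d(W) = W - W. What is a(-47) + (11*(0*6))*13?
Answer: -23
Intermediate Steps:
d(W) = 0
t = 6 (t = 6 + 0 = 6)
a(I) = 24 + I (a(I) = (18 + 6) + I = 24 + I)
a(-47) + (11*(0*6))*13 = (24 - 47) + (11*(0*6))*13 = -23 + (11*0)*13 = -23 + 0*13 = -23 + 0 = -23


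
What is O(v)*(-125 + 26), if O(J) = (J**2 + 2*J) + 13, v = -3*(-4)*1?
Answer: -17919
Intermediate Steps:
v = 12 (v = 12*1 = 12)
O(J) = 13 + J**2 + 2*J
O(v)*(-125 + 26) = (13 + 12**2 + 2*12)*(-125 + 26) = (13 + 144 + 24)*(-99) = 181*(-99) = -17919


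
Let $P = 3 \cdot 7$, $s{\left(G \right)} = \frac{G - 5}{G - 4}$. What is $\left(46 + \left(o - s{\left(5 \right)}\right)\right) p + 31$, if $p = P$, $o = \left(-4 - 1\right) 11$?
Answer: $-158$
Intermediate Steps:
$o = -55$ ($o = \left(-4 - 1\right) 11 = \left(-5\right) 11 = -55$)
$s{\left(G \right)} = \frac{-5 + G}{-4 + G}$
$P = 21$
$p = 21$
$\left(46 + \left(o - s{\left(5 \right)}\right)\right) p + 31 = \left(46 - \left(55 + \frac{-5 + 5}{-4 + 5}\right)\right) 21 + 31 = \left(46 - \left(55 + 1^{-1} \cdot 0\right)\right) 21 + 31 = \left(46 - \left(55 + 1 \cdot 0\right)\right) 21 + 31 = \left(46 - 55\right) 21 + 31 = \left(-9\right) 21 + 31 = -189 + 31 = -158$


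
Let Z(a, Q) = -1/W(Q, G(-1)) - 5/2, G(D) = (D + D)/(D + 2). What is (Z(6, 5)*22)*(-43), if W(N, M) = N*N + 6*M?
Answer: 31691/13 ≈ 2437.8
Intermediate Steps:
G(D) = 2*D/(2 + D) (G(D) = (2*D)/(2 + D) = 2*D/(2 + D))
W(N, M) = N² + 6*M
Z(a, Q) = -5/2 - 1/(-12 + Q²) (Z(a, Q) = -1/(Q² + 6*(2*(-1)/(2 - 1))) - 5/2 = -1/(Q² + 6*(2*(-1)/1)) - 5*½ = -1/(Q² + 6*(2*(-1)*1)) - 5/2 = -1/(Q² + 6*(-2)) - 5/2 = -1/(Q² - 12) - 5/2 = -1/(-12 + Q²) - 5/2 = -5/2 - 1/(-12 + Q²))
(Z(6, 5)*22)*(-43) = (((58 - 5*5²)/(2*(-12 + 5²)))*22)*(-43) = (((58 - 5*25)/(2*(-12 + 25)))*22)*(-43) = (((½)*(58 - 125)/13)*22)*(-43) = (((½)*(1/13)*(-67))*22)*(-43) = -67/26*22*(-43) = -737/13*(-43) = 31691/13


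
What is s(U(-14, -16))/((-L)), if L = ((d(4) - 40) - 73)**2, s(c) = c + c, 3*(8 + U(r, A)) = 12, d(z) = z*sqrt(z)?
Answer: 8/11025 ≈ 0.00072562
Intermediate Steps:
d(z) = z**(3/2)
U(r, A) = -4 (U(r, A) = -8 + (1/3)*12 = -8 + 4 = -4)
s(c) = 2*c
L = 11025 (L = ((4**(3/2) - 40) - 73)**2 = ((8 - 40) - 73)**2 = (-32 - 73)**2 = (-105)**2 = 11025)
s(U(-14, -16))/((-L)) = (2*(-4))/((-1*11025)) = -8/(-11025) = -8*(-1/11025) = 8/11025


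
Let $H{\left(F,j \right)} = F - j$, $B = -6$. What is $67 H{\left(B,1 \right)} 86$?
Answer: $-40334$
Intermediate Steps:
$67 H{\left(B,1 \right)} 86 = 67 \left(-6 - 1\right) 86 = 67 \left(-7\right) 86 = \left(-469\right) 86 = -40334$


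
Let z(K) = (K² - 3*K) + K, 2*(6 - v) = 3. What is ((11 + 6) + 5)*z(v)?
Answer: 495/2 ≈ 247.50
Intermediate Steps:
v = 9/2 (v = 6 - ½*3 = 6 - 3/2 = 9/2 ≈ 4.5000)
z(K) = K² - 2*K
((11 + 6) + 5)*z(v) = ((11 + 6) + 5)*(9*(-2 + 9/2)/2) = (17 + 5)*((9/2)*(5/2)) = 22*(45/4) = 495/2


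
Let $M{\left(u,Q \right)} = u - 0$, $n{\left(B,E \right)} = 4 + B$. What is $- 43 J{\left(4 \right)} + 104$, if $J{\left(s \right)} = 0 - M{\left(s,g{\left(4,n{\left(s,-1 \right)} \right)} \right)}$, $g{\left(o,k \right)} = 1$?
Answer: $276$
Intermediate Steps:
$M{\left(u,Q \right)} = u$ ($M{\left(u,Q \right)} = u + 0 = u$)
$J{\left(s \right)} = - s$ ($J{\left(s \right)} = 0 - s = - s$)
$- 43 J{\left(4 \right)} + 104 = - 43 \left(\left(-1\right) 4\right) + 104 = \left(-43\right) \left(-4\right) + 104 = 172 + 104 = 276$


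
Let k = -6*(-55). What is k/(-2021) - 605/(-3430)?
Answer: 18161/1386406 ≈ 0.013099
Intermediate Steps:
k = 330
k/(-2021) - 605/(-3430) = 330/(-2021) - 605/(-3430) = 330*(-1/2021) - 605*(-1/3430) = -330/2021 + 121/686 = 18161/1386406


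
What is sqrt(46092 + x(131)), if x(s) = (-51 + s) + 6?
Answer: sqrt(46178) ≈ 214.89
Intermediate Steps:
x(s) = -45 + s
sqrt(46092 + x(131)) = sqrt(46092 + (-45 + 131)) = sqrt(46092 + 86) = sqrt(46178)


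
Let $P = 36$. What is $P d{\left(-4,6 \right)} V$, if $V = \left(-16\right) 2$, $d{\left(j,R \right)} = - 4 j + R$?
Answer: $-25344$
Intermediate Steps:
$d{\left(j,R \right)} = R - 4 j$
$V = -32$
$P d{\left(-4,6 \right)} V = 36 \left(6 - -16\right) \left(-32\right) = 36 \left(6 + 16\right) \left(-32\right) = 36 \cdot 22 \left(-32\right) = 792 \left(-32\right) = -25344$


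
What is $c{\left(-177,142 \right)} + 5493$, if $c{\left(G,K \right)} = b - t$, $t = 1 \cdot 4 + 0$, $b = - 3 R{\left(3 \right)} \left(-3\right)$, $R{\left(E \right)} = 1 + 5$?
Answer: $5543$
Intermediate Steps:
$R{\left(E \right)} = 6$
$b = 54$ ($b = \left(-3\right) 6 \left(-3\right) = \left(-18\right) \left(-3\right) = 54$)
$t = 4$ ($t = 4 + 0 = 4$)
$c{\left(G,K \right)} = 50$ ($c{\left(G,K \right)} = 54 - 4 = 50$)
$c{\left(-177,142 \right)} + 5493 = 50 + 5493 = 5543$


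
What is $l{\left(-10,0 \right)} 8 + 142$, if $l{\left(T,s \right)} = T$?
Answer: $62$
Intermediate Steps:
$l{\left(-10,0 \right)} 8 + 142 = \left(-10\right) 8 + 142 = -80 + 142 = 62$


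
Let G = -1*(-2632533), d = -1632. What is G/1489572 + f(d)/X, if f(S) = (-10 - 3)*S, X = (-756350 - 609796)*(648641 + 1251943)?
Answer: 2260352742432965/1278980423348292 ≈ 1.7673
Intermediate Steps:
X = -2596475229264 (X = -1366146*1900584 = -2596475229264)
G = 2632533
f(S) = -13*S
G/1489572 + f(d)/X = 2632533/1489572 - 13*(-1632)/(-2596475229264) = 2632533*(1/1489572) + 21216*(-1/2596475229264) = 877511/496524 - 442/54093233943 = 2260352742432965/1278980423348292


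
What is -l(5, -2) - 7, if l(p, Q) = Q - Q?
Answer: -7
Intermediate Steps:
l(p, Q) = 0
-l(5, -2) - 7 = -1*0 - 7 = 0 - 7 = -7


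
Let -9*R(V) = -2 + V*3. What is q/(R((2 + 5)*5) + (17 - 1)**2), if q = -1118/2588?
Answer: -5031/2848094 ≈ -0.0017664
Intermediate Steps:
R(V) = 2/9 - V/3 (R(V) = -(-2 + V*3)/9 = -(-2 + 3*V)/9 = 2/9 - V/3)
q = -559/1294 (q = -1118*1/2588 = -559/1294 ≈ -0.43199)
q/(R((2 + 5)*5) + (17 - 1)**2) = -559/(1294*((2/9 - (2 + 5)*5/3) + (17 - 1)**2)) = -559/(1294*((2/9 - 7*5/3) + 16**2)) = -559/(1294*((2/9 - 1/3*35) + 256)) = -559/(1294*((2/9 - 35/3) + 256)) = -559/(1294*(-103/9 + 256)) = -559/(1294*2201/9) = -559/1294*9/2201 = -5031/2848094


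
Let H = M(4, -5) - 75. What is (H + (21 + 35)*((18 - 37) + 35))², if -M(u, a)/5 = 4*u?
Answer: 549081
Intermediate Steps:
M(u, a) = -20*u
H = -155 (H = -20*4 - 75 = -80 - 75 = -155)
(H + (21 + 35)*((18 - 37) + 35))² = (-155 + (21 + 35)*((18 - 37) + 35))² = (-155 + 56*(-19 + 35))² = (-155 + 56*16)² = (-155 + 896)² = 741² = 549081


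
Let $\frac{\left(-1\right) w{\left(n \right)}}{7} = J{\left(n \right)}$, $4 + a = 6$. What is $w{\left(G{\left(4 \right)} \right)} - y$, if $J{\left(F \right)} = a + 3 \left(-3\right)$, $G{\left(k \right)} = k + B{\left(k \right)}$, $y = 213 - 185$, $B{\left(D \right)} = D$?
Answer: $21$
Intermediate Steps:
$a = 2$ ($a = -4 + 6 = 2$)
$y = 28$ ($y = 213 - 185 = 28$)
$G{\left(k \right)} = 2 k$ ($G{\left(k \right)} = k + k = 2 k$)
$J{\left(F \right)} = -7$ ($J{\left(F \right)} = 2 + 3 \left(-3\right) = 2 - 9 = -7$)
$w{\left(n \right)} = 49$ ($w{\left(n \right)} = \left(-7\right) \left(-7\right) = 49$)
$w{\left(G{\left(4 \right)} \right)} - y = 49 - 28 = 21$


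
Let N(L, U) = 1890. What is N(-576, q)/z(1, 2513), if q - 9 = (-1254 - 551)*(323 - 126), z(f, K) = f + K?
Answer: 315/419 ≈ 0.75179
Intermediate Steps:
z(f, K) = K + f
q = -355576 (q = 9 + (-1254 - 551)*(323 - 126) = 9 - 1805*197 = 9 - 355585 = -355576)
N(-576, q)/z(1, 2513) = 1890/(2513 + 1) = 1890/2514 = 1890*(1/2514) = 315/419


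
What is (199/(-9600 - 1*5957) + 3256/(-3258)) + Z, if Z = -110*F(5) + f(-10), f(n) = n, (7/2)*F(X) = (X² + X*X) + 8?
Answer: -325321945759/177396471 ≈ -1833.9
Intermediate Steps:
F(X) = 16/7 + 4*X²/7 (F(X) = 2*((X² + X*X) + 8)/7 = 2*((X² + X²) + 8)/7 = 2*(2*X² + 8)/7 = 2*(8 + 2*X²)/7 = 16/7 + 4*X²/7)
Z = -12830/7 (Z = -110*(16/7 + (4/7)*5²) - 10 = -110*(16/7 + (4/7)*25) - 10 = -110*(16/7 + 100/7) - 10 = -110*116/7 - 10 = -12760/7 - 10 = -12830/7 ≈ -1832.9)
(199/(-9600 - 1*5957) + 3256/(-3258)) + Z = (199/(-9600 - 1*5957) + 3256/(-3258)) - 12830/7 = (199/(-9600 - 5957) + 3256*(-1/3258)) - 12830/7 = (199/(-15557) - 1628/1629) - 12830/7 = (199*(-1/15557) - 1628/1629) - 12830/7 = (-199/15557 - 1628/1629) - 12830/7 = -25650967/25342353 - 12830/7 = -325321945759/177396471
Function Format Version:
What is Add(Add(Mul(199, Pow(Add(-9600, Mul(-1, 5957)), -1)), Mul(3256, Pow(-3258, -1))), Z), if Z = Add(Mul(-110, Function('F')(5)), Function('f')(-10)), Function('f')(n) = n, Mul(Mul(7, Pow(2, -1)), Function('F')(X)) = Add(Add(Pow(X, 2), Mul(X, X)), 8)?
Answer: Rational(-325321945759, 177396471) ≈ -1833.9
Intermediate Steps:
Function('F')(X) = Add(Rational(16, 7), Mul(Rational(4, 7), Pow(X, 2))) (Function('F')(X) = Mul(Rational(2, 7), Add(Add(Pow(X, 2), Mul(X, X)), 8)) = Mul(Rational(2, 7), Add(Add(Pow(X, 2), Pow(X, 2)), 8)) = Mul(Rational(2, 7), Add(Mul(2, Pow(X, 2)), 8)) = Mul(Rational(2, 7), Add(8, Mul(2, Pow(X, 2)))) = Add(Rational(16, 7), Mul(Rational(4, 7), Pow(X, 2))))
Z = Rational(-12830, 7) (Z = Add(Mul(-110, Add(Rational(16, 7), Mul(Rational(4, 7), Pow(5, 2)))), -10) = Add(Mul(-110, Add(Rational(16, 7), Mul(Rational(4, 7), 25))), -10) = Add(Mul(-110, Add(Rational(16, 7), Rational(100, 7))), -10) = Add(Mul(-110, Rational(116, 7)), -10) = Add(Rational(-12760, 7), -10) = Rational(-12830, 7) ≈ -1832.9)
Add(Add(Mul(199, Pow(Add(-9600, Mul(-1, 5957)), -1)), Mul(3256, Pow(-3258, -1))), Z) = Add(Add(Mul(199, Pow(Add(-9600, Mul(-1, 5957)), -1)), Mul(3256, Pow(-3258, -1))), Rational(-12830, 7)) = Add(Add(Mul(199, Pow(Add(-9600, -5957), -1)), Mul(3256, Rational(-1, 3258))), Rational(-12830, 7)) = Add(Add(Mul(199, Pow(-15557, -1)), Rational(-1628, 1629)), Rational(-12830, 7)) = Add(Add(Mul(199, Rational(-1, 15557)), Rational(-1628, 1629)), Rational(-12830, 7)) = Add(Add(Rational(-199, 15557), Rational(-1628, 1629)), Rational(-12830, 7)) = Add(Rational(-25650967, 25342353), Rational(-12830, 7)) = Rational(-325321945759, 177396471)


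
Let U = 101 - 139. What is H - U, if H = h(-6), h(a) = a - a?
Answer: 38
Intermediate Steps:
U = -38
h(a) = 0
H = 0
H - U = 0 - 1*(-38) = 0 + 38 = 38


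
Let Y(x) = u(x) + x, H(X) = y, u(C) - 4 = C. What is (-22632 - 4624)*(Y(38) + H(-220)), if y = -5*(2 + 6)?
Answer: -1090240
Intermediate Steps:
y = -40 (y = -5*8 = -40)
u(C) = 4 + C
H(X) = -40
Y(x) = 4 + 2*x (Y(x) = (4 + x) + x = 4 + 2*x)
(-22632 - 4624)*(Y(38) + H(-220)) = (-22632 - 4624)*((4 + 2*38) - 40) = -27256*((4 + 76) - 40) = -27256*(80 - 40) = -27256*40 = -1090240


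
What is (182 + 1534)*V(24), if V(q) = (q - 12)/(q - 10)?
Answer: 10296/7 ≈ 1470.9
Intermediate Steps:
V(q) = (-12 + q)/(-10 + q)
(182 + 1534)*V(24) = (182 + 1534)*((-12 + 24)/(-10 + 24)) = 1716*(12/14) = 1716*((1/14)*12) = 1716*(6/7) = 10296/7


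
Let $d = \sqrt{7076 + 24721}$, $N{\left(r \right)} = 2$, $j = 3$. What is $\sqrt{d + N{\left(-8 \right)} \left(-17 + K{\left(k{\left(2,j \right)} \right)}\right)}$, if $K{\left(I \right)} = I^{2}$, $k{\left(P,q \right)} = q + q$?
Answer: $\sqrt{38 + 3 \sqrt{3533}} \approx 14.708$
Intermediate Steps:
$k{\left(P,q \right)} = 2 q$
$d = 3 \sqrt{3533}$ ($d = \sqrt{31797} = 3 \sqrt{3533} \approx 178.32$)
$\sqrt{d + N{\left(-8 \right)} \left(-17 + K{\left(k{\left(2,j \right)} \right)}\right)} = \sqrt{3 \sqrt{3533} + 2 \left(-17 + \left(2 \cdot 3\right)^{2}\right)} = \sqrt{3 \sqrt{3533} + 2 \left(-17 + 6^{2}\right)} = \sqrt{3 \sqrt{3533} + 2 \left(-17 + 36\right)} = \sqrt{3 \sqrt{3533} + 2 \cdot 19} = \sqrt{3 \sqrt{3533} + 38} = \sqrt{38 + 3 \sqrt{3533}}$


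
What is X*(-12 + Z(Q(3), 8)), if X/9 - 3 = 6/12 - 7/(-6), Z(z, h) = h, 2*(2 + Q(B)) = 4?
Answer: -168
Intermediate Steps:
Q(B) = 0 (Q(B) = -2 + (1/2)*4 = -2 + 2 = 0)
X = 42 (X = 27 + 9*(6/12 - 7/(-6)) = 27 + 9*(6*(1/12) - 7*(-1/6)) = 27 + 9*(1/2 + 7/6) = 27 + 9*(5/3) = 27 + 15 = 42)
X*(-12 + Z(Q(3), 8)) = 42*(-12 + 8) = 42*(-4) = -168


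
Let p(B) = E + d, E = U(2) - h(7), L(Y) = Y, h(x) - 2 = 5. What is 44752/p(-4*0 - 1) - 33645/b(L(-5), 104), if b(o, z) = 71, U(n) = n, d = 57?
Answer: 356963/923 ≈ 386.74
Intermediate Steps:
h(x) = 7 (h(x) = 2 + 5 = 7)
E = -5 (E = 2 - 1*7 = 2 - 7 = -5)
p(B) = 52 (p(B) = -5 + 57 = 52)
44752/p(-4*0 - 1) - 33645/b(L(-5), 104) = 44752/52 - 33645/71 = 44752*(1/52) - 33645*1/71 = 11188/13 - 33645/71 = 356963/923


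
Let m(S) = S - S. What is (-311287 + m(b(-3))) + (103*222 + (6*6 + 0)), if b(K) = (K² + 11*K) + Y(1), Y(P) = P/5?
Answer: -288385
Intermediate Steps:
Y(P) = P/5 (Y(P) = P*(⅕) = P/5)
b(K) = ⅕ + K² + 11*K (b(K) = (K² + 11*K) + (⅕)*1 = (K² + 11*K) + ⅕ = ⅕ + K² + 11*K)
m(S) = 0
(-311287 + m(b(-3))) + (103*222 + (6*6 + 0)) = (-311287 + 0) + (103*222 + (6*6 + 0)) = -311287 + (22866 + (36 + 0)) = -311287 + (22866 + 36) = -311287 + 22902 = -288385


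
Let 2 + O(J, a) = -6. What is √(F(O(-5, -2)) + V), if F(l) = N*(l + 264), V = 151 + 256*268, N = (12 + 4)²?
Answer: √134295 ≈ 366.46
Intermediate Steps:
N = 256 (N = 16² = 256)
O(J, a) = -8 (O(J, a) = -2 - 6 = -8)
V = 68759 (V = 151 + 68608 = 68759)
F(l) = 67584 + 256*l (F(l) = 256*(l + 264) = 256*(264 + l) = 67584 + 256*l)
√(F(O(-5, -2)) + V) = √((67584 + 256*(-8)) + 68759) = √((67584 - 2048) + 68759) = √(65536 + 68759) = √134295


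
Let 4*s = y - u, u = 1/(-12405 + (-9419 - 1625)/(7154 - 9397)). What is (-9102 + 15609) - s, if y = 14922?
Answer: 308895296083/111253484 ≈ 2776.5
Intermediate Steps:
u = -2243/27813371 (u = 1/(-12405 - 11044/(-2243)) = 1/(-12405 - 11044*(-1/2243)) = 1/(-12405 + 11044/2243) = 1/(-27813371/2243) = -2243/27813371 ≈ -8.0645e-5)
s = 415031124305/111253484 (s = (14922 - 1*(-2243/27813371))/4 = (14922 + 2243/27813371)/4 = (¼)*(415031124305/27813371) = 415031124305/111253484 ≈ 3730.5)
(-9102 + 15609) - s = (-9102 + 15609) - 1*415031124305/111253484 = 6507 - 415031124305/111253484 = 308895296083/111253484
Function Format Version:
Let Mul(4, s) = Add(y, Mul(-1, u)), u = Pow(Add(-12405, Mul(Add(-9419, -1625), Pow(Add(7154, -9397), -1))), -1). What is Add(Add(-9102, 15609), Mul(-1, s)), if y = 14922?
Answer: Rational(308895296083, 111253484) ≈ 2776.5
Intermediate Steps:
u = Rational(-2243, 27813371) (u = Pow(Add(-12405, Mul(-11044, Pow(-2243, -1))), -1) = Pow(Add(-12405, Mul(-11044, Rational(-1, 2243))), -1) = Pow(Add(-12405, Rational(11044, 2243)), -1) = Pow(Rational(-27813371, 2243), -1) = Rational(-2243, 27813371) ≈ -8.0645e-5)
s = Rational(415031124305, 111253484) (s = Mul(Rational(1, 4), Add(14922, Mul(-1, Rational(-2243, 27813371)))) = Mul(Rational(1, 4), Add(14922, Rational(2243, 27813371))) = Mul(Rational(1, 4), Rational(415031124305, 27813371)) = Rational(415031124305, 111253484) ≈ 3730.5)
Add(Add(-9102, 15609), Mul(-1, s)) = Add(Add(-9102, 15609), Mul(-1, Rational(415031124305, 111253484))) = Add(6507, Rational(-415031124305, 111253484)) = Rational(308895296083, 111253484)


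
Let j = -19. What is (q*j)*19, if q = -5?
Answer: 1805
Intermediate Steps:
(q*j)*19 = -5*(-19)*19 = 95*19 = 1805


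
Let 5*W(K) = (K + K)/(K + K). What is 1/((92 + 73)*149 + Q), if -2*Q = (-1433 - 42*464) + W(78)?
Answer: 5/175227 ≈ 2.8534e-5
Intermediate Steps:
W(K) = ⅕ (W(K) = ((K + K)/(K + K))/5 = ((2*K)/((2*K)))/5 = ((2*K)*(1/(2*K)))/5 = (⅕)*1 = ⅕)
Q = 52302/5 (Q = -((-1433 - 42*464) + ⅕)/2 = -((-1433 - 19488) + ⅕)/2 = -(-20921 + ⅕)/2 = -½*(-104604/5) = 52302/5 ≈ 10460.)
1/((92 + 73)*149 + Q) = 1/((92 + 73)*149 + 52302/5) = 1/(165*149 + 52302/5) = 1/(24585 + 52302/5) = 1/(175227/5) = 5/175227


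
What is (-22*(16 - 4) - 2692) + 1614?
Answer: -1342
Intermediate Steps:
(-22*(16 - 4) - 2692) + 1614 = (-22*12 - 2692) + 1614 = (-264 - 2692) + 1614 = -2956 + 1614 = -1342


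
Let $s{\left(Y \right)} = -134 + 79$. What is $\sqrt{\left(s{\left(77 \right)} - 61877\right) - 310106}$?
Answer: $i \sqrt{372038} \approx 609.95 i$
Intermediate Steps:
$s{\left(Y \right)} = -55$
$\sqrt{\left(s{\left(77 \right)} - 61877\right) - 310106} = \sqrt{\left(-55 - 61877\right) - 310106} = \sqrt{-61932 - 310106} = \sqrt{-372038} = i \sqrt{372038}$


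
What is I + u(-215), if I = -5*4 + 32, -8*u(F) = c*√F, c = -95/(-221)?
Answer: 12 - 95*I*√215/1768 ≈ 12.0 - 0.78788*I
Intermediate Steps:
c = 95/221 (c = -95*(-1/221) = 95/221 ≈ 0.42986)
u(F) = -95*√F/1768
I = 12 (I = -20 + 32 = 12)
I + u(-215) = 12 - 95*I*√215/1768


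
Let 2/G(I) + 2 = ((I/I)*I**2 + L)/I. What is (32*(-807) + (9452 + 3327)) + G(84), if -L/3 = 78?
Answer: -14466877/1109 ≈ -13045.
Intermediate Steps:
L = -234 (L = -3*78 = -234)
G(I) = 2/(-2 + (-234 + I**2)/I) (G(I) = 2/(-2 + ((I/I)*I**2 - 234)/I) = 2/(-2 + (1*I**2 - 234)/I) = 2/(-2 + (I**2 - 234)/I) = 2/(-2 + (-234 + I**2)/I))
(32*(-807) + (9452 + 3327)) + G(84) = (32*(-807) + (9452 + 3327)) + 2*84/(-234 + 84**2 - 2*84) = (-25824 + 12779) + 2*84/(-234 + 7056 - 168) = -13045 + 2*84/6654 = -13045 + 2*84*(1/6654) = -13045 + 28/1109 = -14466877/1109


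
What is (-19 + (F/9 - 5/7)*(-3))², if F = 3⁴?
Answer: 94249/49 ≈ 1923.4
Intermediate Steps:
F = 81
(-19 + (F/9 - 5/7)*(-3))² = (-19 + (81/9 - 5/7)*(-3))² = (-19 + (81*(⅑) - 5*⅐)*(-3))² = (-19 + (9 - 5/7)*(-3))² = (-19 + (58/7)*(-3))² = (-19 - 174/7)² = (-307/7)² = 94249/49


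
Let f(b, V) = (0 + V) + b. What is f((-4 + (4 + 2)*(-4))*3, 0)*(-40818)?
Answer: 3428712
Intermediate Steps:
f(b, V) = V + b
f((-4 + (4 + 2)*(-4))*3, 0)*(-40818) = (0 + (-4 + (4 + 2)*(-4))*3)*(-40818) = (0 + (-4 + 6*(-4))*3)*(-40818) = (0 + (-4 - 24)*3)*(-40818) = (0 - 28*3)*(-40818) = (0 - 84)*(-40818) = -84*(-40818) = 3428712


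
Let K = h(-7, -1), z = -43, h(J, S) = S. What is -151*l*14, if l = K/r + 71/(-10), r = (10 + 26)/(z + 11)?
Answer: 590863/45 ≈ 13130.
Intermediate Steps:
K = -1
r = -9/8 (r = (10 + 26)/(-43 + 11) = 36/(-32) = 36*(-1/32) = -9/8 ≈ -1.1250)
l = -559/90 (l = -1/(-9/8) + 71/(-10) = -1*(-8/9) + 71*(-⅒) = 8/9 - 71/10 = -559/90 ≈ -6.2111)
-151*l*14 = -151*(-559/90)*14 = (84409/90)*14 = 590863/45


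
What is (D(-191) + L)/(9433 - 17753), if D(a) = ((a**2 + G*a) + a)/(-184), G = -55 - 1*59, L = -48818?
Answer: 141259/23920 ≈ 5.9055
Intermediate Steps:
G = -114 (G = -55 - 59 = -114)
D(a) = -a**2/184 + 113*a/184 (D(a) = ((a**2 - 114*a) + a)/(-184) = (a**2 - 113*a)*(-1/184) = -a**2/184 + 113*a/184)
(D(-191) + L)/(9433 - 17753) = ((1/184)*(-191)*(113 - 1*(-191)) - 48818)/(9433 - 17753) = ((1/184)*(-191)*(113 + 191) - 48818)/(-8320) = ((1/184)*(-191)*304 - 48818)*(-1/8320) = (-7258/23 - 48818)*(-1/8320) = -1130072/23*(-1/8320) = 141259/23920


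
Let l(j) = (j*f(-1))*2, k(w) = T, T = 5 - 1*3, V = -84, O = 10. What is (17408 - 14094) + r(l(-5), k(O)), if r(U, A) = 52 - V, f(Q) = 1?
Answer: 3450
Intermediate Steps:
T = 2 (T = 5 - 3 = 2)
k(w) = 2
l(j) = 2*j (l(j) = (j*1)*2 = j*2 = 2*j)
r(U, A) = 136 (r(U, A) = 52 - 1*(-84) = 52 + 84 = 136)
(17408 - 14094) + r(l(-5), k(O)) = (17408 - 14094) + 136 = 3314 + 136 = 3450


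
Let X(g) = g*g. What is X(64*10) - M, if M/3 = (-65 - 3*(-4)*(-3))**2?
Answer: 378997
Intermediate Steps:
X(g) = g**2
M = 30603 (M = 3*(-65 - 3*(-4)*(-3))**2 = 3*(-65 + 12*(-3))**2 = 3*(-65 - 36)**2 = 3*(-101)**2 = 3*10201 = 30603)
X(64*10) - M = (64*10)**2 - 1*30603 = 640**2 - 30603 = 409600 - 30603 = 378997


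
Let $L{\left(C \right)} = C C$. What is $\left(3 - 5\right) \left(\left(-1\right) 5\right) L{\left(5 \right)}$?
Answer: $250$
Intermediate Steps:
$L{\left(C \right)} = C^{2}$
$\left(3 - 5\right) \left(\left(-1\right) 5\right) L{\left(5 \right)} = \left(3 - 5\right) \left(\left(-1\right) 5\right) 5^{2} = \left(-2\right) \left(-5\right) 25 = 10 \cdot 25 = 250$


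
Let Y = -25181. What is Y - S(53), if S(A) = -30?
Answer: -25151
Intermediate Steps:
Y - S(53) = -25181 - 1*(-30) = -25181 + 30 = -25151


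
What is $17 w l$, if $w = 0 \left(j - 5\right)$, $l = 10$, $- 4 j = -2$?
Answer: $0$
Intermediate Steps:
$j = \frac{1}{2}$ ($j = \left(- \frac{1}{4}\right) \left(-2\right) = \frac{1}{2} \approx 0.5$)
$w = 0$ ($w = 0 \left(\frac{1}{2} - 5\right) = 0 \left(- \frac{9}{2}\right) = 0$)
$17 w l = 17 \cdot 0 \cdot 10 = 0 \cdot 10 = 0$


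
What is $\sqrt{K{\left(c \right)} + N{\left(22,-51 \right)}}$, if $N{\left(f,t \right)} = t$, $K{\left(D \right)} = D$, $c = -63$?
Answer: $i \sqrt{114} \approx 10.677 i$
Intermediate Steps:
$\sqrt{K{\left(c \right)} + N{\left(22,-51 \right)}} = \sqrt{-63 - 51} = \sqrt{-114} = i \sqrt{114}$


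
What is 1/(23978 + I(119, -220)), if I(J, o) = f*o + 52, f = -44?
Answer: 1/33710 ≈ 2.9665e-5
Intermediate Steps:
I(J, o) = 52 - 44*o (I(J, o) = -44*o + 52 = 52 - 44*o)
1/(23978 + I(119, -220)) = 1/(23978 + (52 - 44*(-220))) = 1/(23978 + (52 + 9680)) = 1/(23978 + 9732) = 1/33710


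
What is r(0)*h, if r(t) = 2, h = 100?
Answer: 200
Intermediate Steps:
r(0)*h = 2*100 = 200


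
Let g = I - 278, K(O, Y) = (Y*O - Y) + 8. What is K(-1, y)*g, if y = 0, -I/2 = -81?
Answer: -928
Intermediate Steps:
I = 162 (I = -2*(-81) = 162)
K(O, Y) = 8 - Y + O*Y (K(O, Y) = (O*Y - Y) + 8 = (-Y + O*Y) + 8 = 8 - Y + O*Y)
g = -116 (g = 162 - 278 = -116)
K(-1, y)*g = (8 - 1*0 - 1*0)*(-116) = (8 + 0 + 0)*(-116) = 8*(-116) = -928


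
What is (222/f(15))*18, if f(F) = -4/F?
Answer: -14985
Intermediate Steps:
(222/f(15))*18 = (222/((-4/15)))*18 = (222/((-4*1/15)))*18 = (222/(-4/15))*18 = (222*(-15/4))*18 = -1665/2*18 = -14985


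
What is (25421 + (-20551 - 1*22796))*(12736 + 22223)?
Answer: -626675034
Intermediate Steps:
(25421 + (-20551 - 1*22796))*(12736 + 22223) = (25421 + (-20551 - 22796))*34959 = (25421 - 43347)*34959 = -17926*34959 = -626675034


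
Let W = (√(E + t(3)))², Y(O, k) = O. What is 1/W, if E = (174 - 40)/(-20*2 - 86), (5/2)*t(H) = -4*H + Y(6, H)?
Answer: -315/1091 ≈ -0.28873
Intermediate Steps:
t(H) = 12/5 - 8*H/5 (t(H) = 2*(-4*H + 6)/5 = 2*(6 - 4*H)/5 = 12/5 - 8*H/5)
E = -67/63 (E = 134/(-40 - 86) = 134/(-126) = 134*(-1/126) = -67/63 ≈ -1.0635)
W = -1091/315 (W = (√(-67/63 + (12/5 - 8/5*3)))² = (√(-67/63 + (12/5 - 24/5)))² = (√(-67/63 - 12/5))² = (√(-1091/315))² = (I*√38185/105)² = -1091/315 ≈ -3.4635)
1/W = 1/(-1091/315) = -315/1091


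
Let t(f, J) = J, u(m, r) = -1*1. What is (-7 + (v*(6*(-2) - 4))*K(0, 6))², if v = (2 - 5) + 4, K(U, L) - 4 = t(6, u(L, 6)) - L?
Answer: 1681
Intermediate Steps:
u(m, r) = -1
K(U, L) = 3 - L (K(U, L) = 4 + (-1 - L) = 3 - L)
v = 1 (v = -3 + 4 = 1)
(-7 + (v*(6*(-2) - 4))*K(0, 6))² = (-7 + (1*(6*(-2) - 4))*(3 - 1*6))² = (-7 + (1*(-12 - 4))*(3 - 6))² = (-7 + (1*(-16))*(-3))² = (-7 - 16*(-3))² = (-7 + 48)² = 41² = 1681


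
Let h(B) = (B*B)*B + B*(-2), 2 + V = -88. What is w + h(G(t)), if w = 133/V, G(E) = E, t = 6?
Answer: 18227/90 ≈ 202.52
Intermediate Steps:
V = -90 (V = -2 - 88 = -90)
h(B) = B**3 - 2*B (h(B) = B**2*B - 2*B = B**3 - 2*B)
w = -133/90 (w = 133/(-90) = 133*(-1/90) = -133/90 ≈ -1.4778)
w + h(G(t)) = -133/90 + 6*(-2 + 6**2) = -133/90 + 6*(-2 + 36) = -133/90 + 6*34 = -133/90 + 204 = 18227/90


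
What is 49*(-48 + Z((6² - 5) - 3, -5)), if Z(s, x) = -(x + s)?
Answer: -3479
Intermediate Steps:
Z(s, x) = -s - x (Z(s, x) = -(s + x) = -s - x)
49*(-48 + Z((6² - 5) - 3, -5)) = 49*(-48 + (-((6² - 5) - 3) - 1*(-5))) = 49*(-48 + (-((36 - 5) - 3) + 5)) = 49*(-48 + (-(31 - 3) + 5)) = 49*(-48 + (-1*28 + 5)) = 49*(-48 + (-28 + 5)) = 49*(-48 - 23) = 49*(-71) = -3479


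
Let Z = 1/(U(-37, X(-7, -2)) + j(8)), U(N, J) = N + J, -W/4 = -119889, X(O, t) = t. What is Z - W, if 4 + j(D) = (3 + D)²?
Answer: -37405367/78 ≈ -4.7956e+5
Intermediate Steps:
W = 479556 (W = -4*(-119889) = 479556)
U(N, J) = J + N
j(D) = -4 + (3 + D)²
Z = 1/78 (Z = 1/((-2 - 37) + (-4 + (3 + 8)²)) = 1/(-39 + (-4 + 11²)) = 1/(-39 + (-4 + 121)) = 1/(-39 + 117) = 1/78 ≈ 0.012821)
Z - W = 1/78 - 1*479556 = 1/78 - 479556 = -37405367/78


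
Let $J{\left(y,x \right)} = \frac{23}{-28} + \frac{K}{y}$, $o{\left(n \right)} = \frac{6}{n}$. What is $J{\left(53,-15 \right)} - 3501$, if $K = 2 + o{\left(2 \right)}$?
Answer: $- \frac{5196563}{1484} \approx -3501.7$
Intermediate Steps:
$K = 5$ ($K = 2 + \frac{6}{2} = 2 + 6 \cdot \frac{1}{2} = 2 + 3 = 5$)
$J{\left(y,x \right)} = - \frac{23}{28} + \frac{5}{y}$ ($J{\left(y,x \right)} = \frac{23}{-28} + \frac{5}{y} = 23 \left(- \frac{1}{28}\right) + \frac{5}{y} = - \frac{23}{28} + \frac{5}{y}$)
$J{\left(53,-15 \right)} - 3501 = \left(- \frac{23}{28} + \frac{5}{53}\right) - 3501 = - \frac{1079}{1484} - 3501 = - \frac{5196563}{1484}$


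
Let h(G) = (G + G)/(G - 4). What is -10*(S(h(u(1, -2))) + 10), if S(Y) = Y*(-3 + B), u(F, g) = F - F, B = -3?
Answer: -100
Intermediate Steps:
u(F, g) = 0
h(G) = 2*G/(-4 + G) (h(G) = (2*G)/(-4 + G) = 2*G/(-4 + G))
S(Y) = -6*Y (S(Y) = Y*(-3 - 3) = Y*(-6) = -6*Y)
-10*(S(h(u(1, -2))) + 10) = -10*(-12*0/(-4 + 0) + 10) = -10*(-12*0/(-4) + 10) = -10*(-12*0*(-1)/4 + 10) = -10*(-6*0 + 10) = -10*(0 + 10) = -10*10 = -100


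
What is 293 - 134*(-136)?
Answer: 18517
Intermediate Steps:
293 - 134*(-136) = 293 + 18224 = 18517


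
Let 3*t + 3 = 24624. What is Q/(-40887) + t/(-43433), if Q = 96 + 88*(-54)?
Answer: -44445187/591948357 ≈ -0.075083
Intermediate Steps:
t = 8207 (t = -1 + (1/3)*24624 = -1 + 8208 = 8207)
Q = -4656 (Q = 96 - 4752 = -4656)
Q/(-40887) + t/(-43433) = -4656/(-40887) + 8207/(-43433) = -4656*(-1/40887) + 8207*(-1/43433) = 1552/13629 - 8207/43433 = -44445187/591948357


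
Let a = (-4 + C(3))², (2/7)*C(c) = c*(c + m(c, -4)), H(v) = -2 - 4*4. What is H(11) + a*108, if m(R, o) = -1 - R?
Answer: 22689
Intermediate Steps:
H(v) = -18 (H(v) = -2 - 16 = -18)
C(c) = -7*c/2 (C(c) = 7*(c*(c + (-1 - c)))/2 = 7*(c*(-1))/2 = 7*(-c)/2 = -7*c/2)
a = 841/4 (a = (-4 - 7/2*3)² = (-4 - 21/2)² = (-29/2)² = 841/4 ≈ 210.25)
H(11) + a*108 = -18 + (841/4)*108 = -18 + 22707 = 22689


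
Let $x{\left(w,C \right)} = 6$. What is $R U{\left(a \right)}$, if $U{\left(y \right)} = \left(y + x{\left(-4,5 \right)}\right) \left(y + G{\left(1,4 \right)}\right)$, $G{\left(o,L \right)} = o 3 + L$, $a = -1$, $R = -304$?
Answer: $-9120$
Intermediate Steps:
$G{\left(o,L \right)} = L + 3 o$ ($G{\left(o,L \right)} = 3 o + L = L + 3 o$)
$U{\left(y \right)} = \left(6 + y\right) \left(7 + y\right)$ ($U{\left(y \right)} = \left(y + 6\right) \left(y + \left(4 + 3 \cdot 1\right)\right) = \left(6 + y\right) \left(y + \left(4 + 3\right)\right) = \left(6 + y\right) \left(y + 7\right) = \left(6 + y\right) \left(7 + y\right)$)
$R U{\left(a \right)} = - 304 \left(42 + \left(-1\right)^{2} + 13 \left(-1\right)\right) = - 304 \left(42 + 1 - 13\right) = \left(-304\right) 30 = -9120$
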